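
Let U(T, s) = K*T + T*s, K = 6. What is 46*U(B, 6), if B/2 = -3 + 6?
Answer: 3312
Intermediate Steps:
B = 6 (B = 2*(-3 + 6) = 2*3 = 6)
U(T, s) = 6*T + T*s
46*U(B, 6) = 46*(6*(6 + 6)) = 46*(6*12) = 46*72 = 3312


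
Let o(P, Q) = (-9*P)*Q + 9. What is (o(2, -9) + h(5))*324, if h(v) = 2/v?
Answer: 277668/5 ≈ 55534.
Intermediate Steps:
o(P, Q) = 9 - 9*P*Q (o(P, Q) = -9*P*Q + 9 = 9 - 9*P*Q)
(o(2, -9) + h(5))*324 = ((9 - 9*2*(-9)) + 2/5)*324 = ((9 + 162) + 2*(⅕))*324 = (171 + ⅖)*324 = (857/5)*324 = 277668/5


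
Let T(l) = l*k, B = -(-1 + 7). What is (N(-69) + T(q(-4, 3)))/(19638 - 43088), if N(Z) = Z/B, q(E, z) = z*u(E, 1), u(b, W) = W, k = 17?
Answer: -5/1876 ≈ -0.0026652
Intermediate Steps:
B = -6 (B = -1*6 = -6)
q(E, z) = z (q(E, z) = z*1 = z)
T(l) = 17*l (T(l) = l*17 = 17*l)
N(Z) = -Z/6 (N(Z) = Z/(-6) = Z*(-1/6) = -Z/6)
(N(-69) + T(q(-4, 3)))/(19638 - 43088) = (-1/6*(-69) + 17*3)/(19638 - 43088) = (23/2 + 51)/(-23450) = (125/2)*(-1/23450) = -5/1876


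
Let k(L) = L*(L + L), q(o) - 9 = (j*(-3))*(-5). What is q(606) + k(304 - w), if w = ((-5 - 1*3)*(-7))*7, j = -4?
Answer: 15437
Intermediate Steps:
w = 392 (w = ((-5 - 3)*(-7))*7 = -8*(-7)*7 = 56*7 = 392)
q(o) = -51 (q(o) = 9 - 4*(-3)*(-5) = 9 + 12*(-5) = 9 - 60 = -51)
k(L) = 2*L² (k(L) = L*(2*L) = 2*L²)
q(606) + k(304 - w) = -51 + 2*(304 - 1*392)² = -51 + 2*(304 - 392)² = -51 + 2*(-88)² = -51 + 2*7744 = -51 + 15488 = 15437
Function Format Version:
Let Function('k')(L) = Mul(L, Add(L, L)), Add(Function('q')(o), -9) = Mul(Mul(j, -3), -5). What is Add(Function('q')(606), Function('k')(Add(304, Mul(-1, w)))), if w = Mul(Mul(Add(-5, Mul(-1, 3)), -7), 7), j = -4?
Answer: 15437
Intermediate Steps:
w = 392 (w = Mul(Mul(Add(-5, -3), -7), 7) = Mul(Mul(-8, -7), 7) = Mul(56, 7) = 392)
Function('q')(o) = -51 (Function('q')(o) = Add(9, Mul(Mul(-4, -3), -5)) = Add(9, Mul(12, -5)) = Add(9, -60) = -51)
Function('k')(L) = Mul(2, Pow(L, 2)) (Function('k')(L) = Mul(L, Mul(2, L)) = Mul(2, Pow(L, 2)))
Add(Function('q')(606), Function('k')(Add(304, Mul(-1, w)))) = Add(-51, Mul(2, Pow(Add(304, Mul(-1, 392)), 2))) = Add(-51, Mul(2, Pow(Add(304, -392), 2))) = Add(-51, Mul(2, Pow(-88, 2))) = Add(-51, Mul(2, 7744)) = Add(-51, 15488) = 15437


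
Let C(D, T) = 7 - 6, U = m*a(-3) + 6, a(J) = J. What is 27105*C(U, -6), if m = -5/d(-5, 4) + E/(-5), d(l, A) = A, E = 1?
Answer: 27105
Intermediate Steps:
m = -29/20 (m = -5/4 + 1/(-5) = -5*¼ + 1*(-⅕) = -5/4 - ⅕ = -29/20 ≈ -1.4500)
U = 207/20 (U = -29/20*(-3) + 6 = 87/20 + 6 = 207/20 ≈ 10.350)
C(D, T) = 1
27105*C(U, -6) = 27105*1 = 27105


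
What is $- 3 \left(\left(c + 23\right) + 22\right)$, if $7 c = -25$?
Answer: $- \frac{870}{7} \approx -124.29$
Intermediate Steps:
$c = - \frac{25}{7}$ ($c = \frac{1}{7} \left(-25\right) = - \frac{25}{7} \approx -3.5714$)
$- 3 \left(\left(c + 23\right) + 22\right) = - 3 \left(\left(- \frac{25}{7} + 23\right) + 22\right) = - 3 \left(\frac{136}{7} + 22\right) = \left(-3\right) \frac{290}{7} = - \frac{870}{7}$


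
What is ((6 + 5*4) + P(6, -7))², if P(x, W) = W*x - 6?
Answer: 484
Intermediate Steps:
P(x, W) = -6 + W*x
((6 + 5*4) + P(6, -7))² = ((6 + 5*4) + (-6 - 7*6))² = ((6 + 20) + (-6 - 42))² = (26 - 48)² = (-22)² = 484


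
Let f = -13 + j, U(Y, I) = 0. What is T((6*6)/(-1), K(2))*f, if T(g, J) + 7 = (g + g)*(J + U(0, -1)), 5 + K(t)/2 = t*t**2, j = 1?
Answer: 5268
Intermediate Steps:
K(t) = -10 + 2*t**3 (K(t) = -10 + 2*(t*t**2) = -10 + 2*t**3)
T(g, J) = -7 + 2*J*g (T(g, J) = -7 + (g + g)*(J + 0) = -7 + (2*g)*J = -7 + 2*J*g)
f = -12 (f = -13 + 1 = -12)
T((6*6)/(-1), K(2))*f = (-7 + 2*(-10 + 2*2**3)*((6*6)/(-1)))*(-12) = (-7 + 2*(-10 + 2*8)*(36*(-1)))*(-12) = (-7 + 2*(-10 + 16)*(-36))*(-12) = (-7 + 2*6*(-36))*(-12) = (-7 - 432)*(-12) = -439*(-12) = 5268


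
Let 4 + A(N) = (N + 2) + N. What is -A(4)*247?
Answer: -1482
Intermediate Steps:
A(N) = -2 + 2*N (A(N) = -4 + ((N + 2) + N) = -4 + ((2 + N) + N) = -4 + (2 + 2*N) = -2 + 2*N)
-A(4)*247 = -(-2 + 2*4)*247 = -(-2 + 8)*247 = -1*6*247 = -6*247 = -1482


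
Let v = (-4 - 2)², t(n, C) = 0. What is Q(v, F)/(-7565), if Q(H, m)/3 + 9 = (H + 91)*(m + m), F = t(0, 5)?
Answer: 27/7565 ≈ 0.0035691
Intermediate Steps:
F = 0
v = 36 (v = (-6)² = 36)
Q(H, m) = -27 + 6*m*(91 + H) (Q(H, m) = -27 + 3*((H + 91)*(m + m)) = -27 + 3*((91 + H)*(2*m)) = -27 + 3*(2*m*(91 + H)) = -27 + 6*m*(91 + H))
Q(v, F)/(-7565) = (-27 + 546*0 + 6*36*0)/(-7565) = (-27 + 0 + 0)*(-1/7565) = -27*(-1/7565) = 27/7565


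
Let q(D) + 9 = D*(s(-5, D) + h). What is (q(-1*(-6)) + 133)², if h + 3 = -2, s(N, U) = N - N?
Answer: 8836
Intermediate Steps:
s(N, U) = 0
h = -5 (h = -3 - 2 = -5)
q(D) = -9 - 5*D (q(D) = -9 + D*(0 - 5) = -9 + D*(-5) = -9 - 5*D)
(q(-1*(-6)) + 133)² = ((-9 - (-5)*(-6)) + 133)² = ((-9 - 5*6) + 133)² = ((-9 - 30) + 133)² = (-39 + 133)² = 94² = 8836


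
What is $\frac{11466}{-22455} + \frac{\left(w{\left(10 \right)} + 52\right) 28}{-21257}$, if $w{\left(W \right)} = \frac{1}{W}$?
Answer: $- \frac{30721124}{53036215} \approx -0.57925$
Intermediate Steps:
$\frac{11466}{-22455} + \frac{\left(w{\left(10 \right)} + 52\right) 28}{-21257} = \frac{11466}{-22455} + \frac{\left(\frac{1}{10} + 52\right) 28}{-21257} = 11466 \left(- \frac{1}{22455}\right) + \left(\frac{1}{10} + 52\right) 28 \left(- \frac{1}{21257}\right) = - \frac{1274}{2495} + \frac{521}{10} \cdot 28 \left(- \frac{1}{21257}\right) = - \frac{1274}{2495} + \frac{7294}{5} \left(- \frac{1}{21257}\right) = - \frac{1274}{2495} - \frac{7294}{106285} = - \frac{30721124}{53036215}$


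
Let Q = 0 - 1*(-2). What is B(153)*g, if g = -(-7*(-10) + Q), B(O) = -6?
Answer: 432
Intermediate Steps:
Q = 2 (Q = 0 + 2 = 2)
g = -72 (g = -(-7*(-10) + 2) = -(70 + 2) = -1*72 = -72)
B(153)*g = -6*(-72) = 432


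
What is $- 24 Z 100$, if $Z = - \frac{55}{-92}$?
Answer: $- \frac{33000}{23} \approx -1434.8$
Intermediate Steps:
$Z = \frac{55}{92}$ ($Z = \left(-55\right) \left(- \frac{1}{92}\right) = \frac{55}{92} \approx 0.59783$)
$- 24 Z 100 = \left(-24\right) \frac{55}{92} \cdot 100 = \left(- \frac{330}{23}\right) 100 = - \frac{33000}{23}$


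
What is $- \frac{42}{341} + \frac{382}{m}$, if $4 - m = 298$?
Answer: $- \frac{71305}{50127} \approx -1.4225$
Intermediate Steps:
$m = -294$ ($m = 4 - 298 = -294$)
$- \frac{42}{341} + \frac{382}{m} = - \frac{42}{341} + \frac{382}{-294} = \left(-42\right) \frac{1}{341} + 382 \left(- \frac{1}{294}\right) = - \frac{42}{341} - \frac{191}{147} = - \frac{71305}{50127}$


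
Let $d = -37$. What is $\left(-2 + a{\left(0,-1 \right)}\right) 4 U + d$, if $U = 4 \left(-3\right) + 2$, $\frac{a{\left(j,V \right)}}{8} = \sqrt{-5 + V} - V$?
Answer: $-277 - 320 i \sqrt{6} \approx -277.0 - 783.84 i$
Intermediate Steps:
$a{\left(j,V \right)} = - 8 V + 8 \sqrt{-5 + V}$ ($a{\left(j,V \right)} = 8 \left(\sqrt{-5 + V} - V\right) = - 8 V + 8 \sqrt{-5 + V}$)
$U = -10$ ($U = -12 + 2 = -10$)
$\left(-2 + a{\left(0,-1 \right)}\right) 4 U + d = \left(-2 + \left(\left(-8\right) \left(-1\right) + 8 \sqrt{-5 - 1}\right)\right) 4 \left(-10\right) - 37 = \left(-2 + \left(8 + 8 \sqrt{-6}\right)\right) 4 \left(-10\right) - 37 = \left(-2 + \left(8 + 8 i \sqrt{6}\right)\right) 4 \left(-10\right) - 37 = \left(6 + 8 i \sqrt{6}\right) 4 \left(-10\right) - 37 = \left(24 + 32 i \sqrt{6}\right) \left(-10\right) - 37 = \left(-240 - 320 i \sqrt{6}\right) - 37 = -277 - 320 i \sqrt{6}$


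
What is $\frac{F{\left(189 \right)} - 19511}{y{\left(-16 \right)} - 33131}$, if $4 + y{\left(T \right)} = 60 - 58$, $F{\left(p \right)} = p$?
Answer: $\frac{19322}{33133} \approx 0.58317$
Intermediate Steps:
$y{\left(T \right)} = -2$ ($y{\left(T \right)} = -4 + \left(60 - 58\right) = -4 + 2 = -2$)
$\frac{F{\left(189 \right)} - 19511}{y{\left(-16 \right)} - 33131} = \frac{189 - 19511}{-2 - 33131} = - \frac{19322}{-33133} = \left(-19322\right) \left(- \frac{1}{33133}\right) = \frac{19322}{33133}$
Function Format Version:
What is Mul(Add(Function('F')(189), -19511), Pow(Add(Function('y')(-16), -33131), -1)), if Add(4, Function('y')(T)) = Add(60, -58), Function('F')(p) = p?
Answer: Rational(19322, 33133) ≈ 0.58317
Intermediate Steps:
Function('y')(T) = -2 (Function('y')(T) = Add(-4, Add(60, -58)) = Add(-4, 2) = -2)
Mul(Add(Function('F')(189), -19511), Pow(Add(Function('y')(-16), -33131), -1)) = Mul(Add(189, -19511), Pow(Add(-2, -33131), -1)) = Mul(-19322, Pow(-33133, -1)) = Mul(-19322, Rational(-1, 33133)) = Rational(19322, 33133)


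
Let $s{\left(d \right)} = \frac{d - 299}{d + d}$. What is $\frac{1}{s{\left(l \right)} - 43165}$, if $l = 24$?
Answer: $- \frac{48}{2072195} \approx -2.3164 \cdot 10^{-5}$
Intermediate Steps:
$s{\left(d \right)} = \frac{-299 + d}{2 d}$
$\frac{1}{s{\left(l \right)} - 43165} = \frac{1}{\frac{-299 + 24}{2 \cdot 24} - 43165} = \frac{1}{\frac{1}{2} \cdot \frac{1}{24} \left(-275\right) - 43165} = \frac{1}{- \frac{275}{48} - 43165} = \frac{1}{- \frac{2072195}{48}} = - \frac{48}{2072195}$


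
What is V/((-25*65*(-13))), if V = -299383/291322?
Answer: -299383/6154177250 ≈ -4.8647e-5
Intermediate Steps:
V = -299383/291322 (V = -299383*1/291322 = -299383/291322 ≈ -1.0277)
V/((-25*65*(-13))) = -299383/(291322*(-25*65*(-13))) = -299383/(291322*((-1625*(-13)))) = -299383/291322/21125 = -299383/291322*1/21125 = -299383/6154177250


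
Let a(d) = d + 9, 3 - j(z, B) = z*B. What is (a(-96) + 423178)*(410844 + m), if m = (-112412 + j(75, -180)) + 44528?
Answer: 150816287133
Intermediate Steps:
j(z, B) = 3 - B*z (j(z, B) = 3 - z*B = 3 - B*z)
a(d) = 9 + d
m = -54381 (m = (-112412 + (3 - 1*(-180)*75)) + 44528 = (-112412 + (3 + 13500)) + 44528 = (-112412 + 13503) + 44528 = -98909 + 44528 = -54381)
(a(-96) + 423178)*(410844 + m) = ((9 - 96) + 423178)*(410844 - 54381) = (-87 + 423178)*356463 = 423091*356463 = 150816287133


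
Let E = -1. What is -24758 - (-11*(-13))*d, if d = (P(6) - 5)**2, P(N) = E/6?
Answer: -1028711/36 ≈ -28575.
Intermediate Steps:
P(N) = -1/6
d = 961/36 (d = (-1/6 - 5)**2 = (-31/6)**2 = 961/36 ≈ 26.694)
-24758 - (-11*(-13))*d = -24758 - (-11*(-13))*961/36 = -24758 - 143*961/36 = -24758 - 1*137423/36 = -24758 - 137423/36 = -1028711/36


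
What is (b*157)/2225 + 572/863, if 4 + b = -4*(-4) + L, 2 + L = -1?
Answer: 2492119/1920175 ≈ 1.2979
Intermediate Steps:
L = -3 (L = -2 - 1 = -3)
b = 9 (b = -4 + (-4*(-4) - 3) = -4 + (16 - 3) = -4 + 13 = 9)
(b*157)/2225 + 572/863 = (9*157)/2225 + 572/863 = 1413*(1/2225) + 572*(1/863) = 1413/2225 + 572/863 = 2492119/1920175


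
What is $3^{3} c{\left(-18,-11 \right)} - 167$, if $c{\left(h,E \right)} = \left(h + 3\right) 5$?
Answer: $-2192$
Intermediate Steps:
$c{\left(h,E \right)} = 15 + 5 h$ ($c{\left(h,E \right)} = \left(3 + h\right) 5 = 15 + 5 h$)
$3^{3} c{\left(-18,-11 \right)} - 167 = 3^{3} \left(15 + 5 \left(-18\right)\right) - 167 = 27 \left(15 - 90\right) - 167 = 27 \left(-75\right) - 167 = -2025 - 167 = -2192$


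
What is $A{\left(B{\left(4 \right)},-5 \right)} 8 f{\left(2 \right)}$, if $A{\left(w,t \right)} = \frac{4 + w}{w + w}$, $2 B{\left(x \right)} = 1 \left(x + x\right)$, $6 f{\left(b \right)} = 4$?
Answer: $\frac{16}{3} \approx 5.3333$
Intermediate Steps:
$f{\left(b \right)} = \frac{2}{3}$ ($f{\left(b \right)} = \frac{1}{6} \cdot 4 = \frac{2}{3}$)
$B{\left(x \right)} = x$ ($B{\left(x \right)} = \frac{1 \left(x + x\right)}{2} = \frac{1 \cdot 2 x}{2} = \frac{2 x}{2} = x$)
$A{\left(w,t \right)} = \frac{4 + w}{2 w}$
$A{\left(B{\left(4 \right)},-5 \right)} 8 f{\left(2 \right)} = \frac{4 + 4}{2 \cdot 4} \cdot 8 \cdot \frac{2}{3} = \frac{1}{2} \cdot \frac{1}{4} \cdot 8 \cdot 8 \cdot \frac{2}{3} = 1 \cdot 8 \cdot \frac{2}{3} = 8 \cdot \frac{2}{3} = \frac{16}{3}$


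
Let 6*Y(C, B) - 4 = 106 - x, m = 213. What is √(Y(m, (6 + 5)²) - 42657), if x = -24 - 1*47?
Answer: I*√1534566/6 ≈ 206.46*I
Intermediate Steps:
x = -71 (x = -24 - 47 = -71)
Y(C, B) = 181/6 (Y(C, B) = ⅔ + (106 - 1*(-71))/6 = ⅔ + (106 + 71)/6 = ⅔ + (⅙)*177 = ⅔ + 59/2 = 181/6)
√(Y(m, (6 + 5)²) - 42657) = √(181/6 - 42657) = √(-255761/6) = I*√1534566/6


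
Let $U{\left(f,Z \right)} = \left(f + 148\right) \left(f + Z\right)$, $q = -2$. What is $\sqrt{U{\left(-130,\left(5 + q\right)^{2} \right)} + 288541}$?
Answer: $\sqrt{286363} \approx 535.13$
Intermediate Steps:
$U{\left(f,Z \right)} = \left(148 + f\right) \left(Z + f\right)$
$\sqrt{U{\left(-130,\left(5 + q\right)^{2} \right)} + 288541} = \sqrt{\left(\left(-130\right)^{2} + 148 \left(5 - 2\right)^{2} + 148 \left(-130\right) + \left(5 - 2\right)^{2} \left(-130\right)\right) + 288541} = \sqrt{\left(16900 + 148 \cdot 3^{2} - 19240 + 3^{2} \left(-130\right)\right) + 288541} = \sqrt{\left(16900 + 148 \cdot 9 - 19240 + 9 \left(-130\right)\right) + 288541} = \sqrt{\left(16900 + 1332 - 19240 - 1170\right) + 288541} = \sqrt{-2178 + 288541} = \sqrt{286363}$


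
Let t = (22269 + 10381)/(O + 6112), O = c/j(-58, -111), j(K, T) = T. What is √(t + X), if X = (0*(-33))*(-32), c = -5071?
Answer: 5*√99084695898/683503 ≈ 2.3027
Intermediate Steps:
O = 5071/111 (O = -5071/(-111) = -5071*(-1/111) = 5071/111 ≈ 45.685)
t = 3624150/683503 (t = (22269 + 10381)/(5071/111 + 6112) = 32650/(683503/111) = 32650*(111/683503) = 3624150/683503 ≈ 5.3023)
X = 0 (X = 0*(-32) = 0)
√(t + X) = √(3624150/683503 + 0) = √(3624150/683503) = 5*√99084695898/683503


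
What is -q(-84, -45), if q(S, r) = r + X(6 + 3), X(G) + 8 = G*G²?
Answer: -676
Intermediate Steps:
X(G) = -8 + G³ (X(G) = -8 + G*G² = -8 + G³)
q(S, r) = 721 + r (q(S, r) = r + (-8 + (6 + 3)³) = r + (-8 + 9³) = r + (-8 + 729) = r + 721 = 721 + r)
-q(-84, -45) = -(721 - 45) = -1*676 = -676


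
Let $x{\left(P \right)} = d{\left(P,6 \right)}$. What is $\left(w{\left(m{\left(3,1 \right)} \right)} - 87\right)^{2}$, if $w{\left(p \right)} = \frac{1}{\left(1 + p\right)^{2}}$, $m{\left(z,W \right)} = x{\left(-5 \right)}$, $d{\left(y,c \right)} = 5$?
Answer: $\frac{9803161}{1296} \approx 7564.2$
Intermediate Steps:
$x{\left(P \right)} = 5$
$m{\left(z,W \right)} = 5$
$w{\left(p \right)} = \frac{1}{\left(1 + p\right)^{2}}$
$\left(w{\left(m{\left(3,1 \right)} \right)} - 87\right)^{2} = \left(\frac{1}{\left(1 + 5\right)^{2}} - 87\right)^{2} = \left(\frac{1}{36} - 87\right)^{2} = \left(- \frac{3131}{36}\right)^{2} = \frac{9803161}{1296}$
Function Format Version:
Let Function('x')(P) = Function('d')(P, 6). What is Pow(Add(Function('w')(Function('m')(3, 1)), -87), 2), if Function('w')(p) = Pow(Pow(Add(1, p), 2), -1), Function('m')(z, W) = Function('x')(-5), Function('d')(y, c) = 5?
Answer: Rational(9803161, 1296) ≈ 7564.2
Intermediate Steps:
Function('x')(P) = 5
Function('m')(z, W) = 5
Function('w')(p) = Pow(Add(1, p), -2)
Pow(Add(Function('w')(Function('m')(3, 1)), -87), 2) = Pow(Add(Pow(Add(1, 5), -2), -87), 2) = Pow(Add(Pow(6, -2), -87), 2) = Pow(Add(Rational(1, 36), -87), 2) = Pow(Rational(-3131, 36), 2) = Rational(9803161, 1296)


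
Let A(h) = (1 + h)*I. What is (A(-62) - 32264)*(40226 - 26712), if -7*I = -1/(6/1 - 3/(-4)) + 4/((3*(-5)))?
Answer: -58868713792/135 ≈ -4.3606e+8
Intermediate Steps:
I = 8/135 (I = -(-1/(6/1 - 3/(-4)) + 4/((3*(-5))))/7 = -(-1/(6*1 - 3*(-¼)) + 4/(-15))/7 = -(-1/(6 + ¾) + 4*(-1/15))/7 = -(-1/27/4 - 4/15)/7 = -(-1*4/27 - 4/15)/7 = -(-4/27 - 4/15)/7 = -⅐*(-56/135) = 8/135 ≈ 0.059259)
A(h) = 8/135 + 8*h/135 (A(h) = (1 + h)*(8/135) = 8/135 + 8*h/135)
(A(-62) - 32264)*(40226 - 26712) = ((8/135 + (8/135)*(-62)) - 32264)*(40226 - 26712) = ((8/135 - 496/135) - 32264)*13514 = (-488/135 - 32264)*13514 = -4356128/135*13514 = -58868713792/135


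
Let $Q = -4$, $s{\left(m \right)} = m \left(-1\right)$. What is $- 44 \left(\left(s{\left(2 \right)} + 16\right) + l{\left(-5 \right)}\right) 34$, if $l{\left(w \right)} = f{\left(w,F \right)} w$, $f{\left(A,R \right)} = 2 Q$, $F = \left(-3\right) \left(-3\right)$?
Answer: $-80784$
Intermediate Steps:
$s{\left(m \right)} = - m$
$F = 9$
$f{\left(A,R \right)} = -8$ ($f{\left(A,R \right)} = 2 \left(-4\right) = -8$)
$l{\left(w \right)} = - 8 w$
$- 44 \left(\left(s{\left(2 \right)} + 16\right) + l{\left(-5 \right)}\right) 34 = - 44 \left(\left(\left(-1\right) 2 + 16\right) - -40\right) 34 = - 44 \left(\left(-2 + 16\right) + 40\right) 34 = - 44 \left(14 + 40\right) 34 = \left(-44\right) 54 \cdot 34 = \left(-2376\right) 34 = -80784$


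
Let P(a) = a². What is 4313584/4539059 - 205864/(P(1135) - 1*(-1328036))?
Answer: 10351032747448/11875363038399 ≈ 0.87164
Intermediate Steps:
4313584/4539059 - 205864/(P(1135) - 1*(-1328036)) = 4313584/4539059 - 205864/(1135² - 1*(-1328036)) = 4313584*(1/4539059) - 205864/(1288225 + 1328036) = 4313584/4539059 - 205864/2616261 = 10351032747448/11875363038399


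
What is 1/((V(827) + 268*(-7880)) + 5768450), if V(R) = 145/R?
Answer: 827/3024016615 ≈ 2.7348e-7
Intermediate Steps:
1/((V(827) + 268*(-7880)) + 5768450) = 1/((145/827 + 268*(-7880)) + 5768450) = 1/((145*(1/827) - 2111840) + 5768450) = 1/((145/827 - 2111840) + 5768450) = 1/(-1746491535/827 + 5768450) = 1/(3024016615/827) = 827/3024016615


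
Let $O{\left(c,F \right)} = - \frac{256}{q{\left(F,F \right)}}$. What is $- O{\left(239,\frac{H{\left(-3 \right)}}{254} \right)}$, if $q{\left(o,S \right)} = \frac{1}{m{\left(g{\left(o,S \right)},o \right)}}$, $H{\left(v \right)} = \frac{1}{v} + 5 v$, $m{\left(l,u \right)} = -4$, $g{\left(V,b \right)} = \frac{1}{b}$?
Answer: $-1024$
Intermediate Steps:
$q{\left(o,S \right)} = - \frac{1}{4}$ ($q{\left(o,S \right)} = \frac{1}{-4} = - \frac{1}{4}$)
$O{\left(c,F \right)} = 1024$ ($O{\left(c,F \right)} = - \frac{256}{- \frac{1}{4}} = \left(-256\right) \left(-4\right) = 1024$)
$- O{\left(239,\frac{H{\left(-3 \right)}}{254} \right)} = \left(-1\right) 1024 = -1024$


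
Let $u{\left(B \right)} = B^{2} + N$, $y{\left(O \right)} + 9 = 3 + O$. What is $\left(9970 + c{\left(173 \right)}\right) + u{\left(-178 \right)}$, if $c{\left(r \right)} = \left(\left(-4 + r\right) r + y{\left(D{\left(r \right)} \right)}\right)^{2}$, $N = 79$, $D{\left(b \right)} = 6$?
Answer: $854843902$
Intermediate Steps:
$y{\left(O \right)} = -6 + O$ ($y{\left(O \right)} = -9 + \left(3 + O\right) = -6 + O$)
$u{\left(B \right)} = 79 + B^{2}$ ($u{\left(B \right)} = B^{2} + 79 = 79 + B^{2}$)
$c{\left(r \right)} = r^{2} \left(-4 + r\right)^{2}$ ($c{\left(r \right)} = \left(\left(-4 + r\right) r + \left(-6 + 6\right)\right)^{2} = \left(r \left(-4 + r\right) + 0\right)^{2} = \left(r \left(-4 + r\right)\right)^{2} = r^{2} \left(-4 + r\right)^{2}$)
$\left(9970 + c{\left(173 \right)}\right) + u{\left(-178 \right)} = \left(9970 + 173^{2} \left(-4 + 173\right)^{2}\right) + \left(79 + \left(-178\right)^{2}\right) = \left(9970 + 29929 \cdot 169^{2}\right) + \left(79 + 31684\right) = \left(9970 + 29929 \cdot 28561\right) + 31763 = \left(9970 + 854802169\right) + 31763 = 854812139 + 31763 = 854843902$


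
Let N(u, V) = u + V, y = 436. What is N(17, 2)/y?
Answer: 19/436 ≈ 0.043578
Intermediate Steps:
N(u, V) = V + u
N(17, 2)/y = (2 + 17)/436 = 19*(1/436) = 19/436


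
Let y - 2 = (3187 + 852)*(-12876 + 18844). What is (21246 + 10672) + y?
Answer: 24136672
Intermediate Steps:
y = 24104754 (y = 2 + (3187 + 852)*(-12876 + 18844) = 2 + 4039*5968 = 2 + 24104752 = 24104754)
(21246 + 10672) + y = (21246 + 10672) + 24104754 = 31918 + 24104754 = 24136672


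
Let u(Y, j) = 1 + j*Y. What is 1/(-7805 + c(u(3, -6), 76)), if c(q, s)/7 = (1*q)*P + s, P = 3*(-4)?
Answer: -1/5845 ≈ -0.00017109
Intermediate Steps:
P = -12
u(Y, j) = 1 + Y*j
c(q, s) = -84*q + 7*s (c(q, s) = 7*((1*q)*(-12) + s) = 7*(q*(-12) + s) = 7*(-12*q + s) = 7*(s - 12*q) = -84*q + 7*s)
1/(-7805 + c(u(3, -6), 76)) = 1/(-7805 + (-84*(1 + 3*(-6)) + 7*76)) = 1/(-7805 + (-84*(1 - 18) + 532)) = 1/(-7805 + (-84*(-17) + 532)) = 1/(-7805 + (1428 + 532)) = 1/(-7805 + 1960) = 1/(-5845) = -1/5845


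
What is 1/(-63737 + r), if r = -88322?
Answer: -1/152059 ≈ -6.5764e-6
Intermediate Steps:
1/(-63737 + r) = 1/(-63737 - 88322) = 1/(-152059) = -1/152059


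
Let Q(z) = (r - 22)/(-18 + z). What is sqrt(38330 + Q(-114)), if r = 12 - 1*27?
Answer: sqrt(166966701)/66 ≈ 195.78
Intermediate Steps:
r = -15 (r = 12 - 27 = -15)
Q(z) = -37/(-18 + z) (Q(z) = (-15 - 22)/(-18 + z) = -37/(-18 + z))
sqrt(38330 + Q(-114)) = sqrt(38330 - 37/(-18 - 114)) = sqrt(38330 - 37/(-132)) = sqrt(38330 - 37*(-1/132)) = sqrt(38330 + 37/132) = sqrt(5059597/132) = sqrt(166966701)/66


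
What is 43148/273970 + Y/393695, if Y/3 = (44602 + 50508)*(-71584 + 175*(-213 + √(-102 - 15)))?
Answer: -850969353147404/10786061915 + 29959650*I*√13/78739 ≈ -78895.0 + 1371.9*I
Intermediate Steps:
Y = -31060738470 + 149798250*I*√13 (Y = 3*((44602 + 50508)*(-71584 + 175*(-213 + √(-102 - 15)))) = 3*(95110*(-71584 + 175*(-213 + √(-117)))) = 3*(95110*(-71584 + 175*(-213 + 3*I*√13))) = 3*(95110*(-71584 + (-37275 + 525*I*√13))) = 3*(95110*(-108859 + 525*I*√13)) = 3*(-10353579490 + 49932750*I*√13) = -31060738470 + 149798250*I*√13 ≈ -3.1061e+10 + 5.4011e+8*I)
43148/273970 + Y/393695 = 43148/273970 + (-31060738470 + 149798250*I*√13)/393695 = 43148*(1/273970) + (-31060738470 + 149798250*I*√13)*(1/393695) = 21574/136985 + (-6212147694/78739 + 29959650*I*√13/78739) = -850969353147404/10786061915 + 29959650*I*√13/78739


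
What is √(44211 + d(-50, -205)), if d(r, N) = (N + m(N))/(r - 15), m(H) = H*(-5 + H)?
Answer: √7360262/13 ≈ 208.69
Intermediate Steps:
d(r, N) = (N + N*(-5 + N))/(-15 + r) (d(r, N) = (N + N*(-5 + N))/(r - 15) = (N + N*(-5 + N))/(-15 + r))
√(44211 + d(-50, -205)) = √(44211 - 205*(-4 - 205)/(-15 - 50)) = √(44211 - 205*(-209)/(-65)) = √(44211 - 205*(-1/65)*(-209)) = √(44211 - 8569/13) = √(566174/13) = √7360262/13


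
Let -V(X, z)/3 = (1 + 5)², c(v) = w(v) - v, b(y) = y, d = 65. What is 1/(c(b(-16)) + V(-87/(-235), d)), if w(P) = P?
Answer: -1/108 ≈ -0.0092593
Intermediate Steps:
c(v) = 0 (c(v) = v - v = 0)
V(X, z) = -108 (V(X, z) = -3*(1 + 5)² = -3*6² = -3*36 = -108)
1/(c(b(-16)) + V(-87/(-235), d)) = 1/(0 - 108) = 1/(-108) = -1/108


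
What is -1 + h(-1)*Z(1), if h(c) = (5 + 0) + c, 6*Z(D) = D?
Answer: -⅓ ≈ -0.33333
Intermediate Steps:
Z(D) = D/6
h(c) = 5 + c
-1 + h(-1)*Z(1) = -1 + (5 - 1)*((⅙)*1) = -1 + 4*(⅙) = -1 + ⅔ = -⅓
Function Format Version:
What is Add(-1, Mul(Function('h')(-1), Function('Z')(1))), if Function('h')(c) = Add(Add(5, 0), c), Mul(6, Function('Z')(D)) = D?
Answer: Rational(-1, 3) ≈ -0.33333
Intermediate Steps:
Function('Z')(D) = Mul(Rational(1, 6), D)
Function('h')(c) = Add(5, c)
Add(-1, Mul(Function('h')(-1), Function('Z')(1))) = Add(-1, Mul(Add(5, -1), Mul(Rational(1, 6), 1))) = Add(-1, Mul(4, Rational(1, 6))) = Add(-1, Rational(2, 3)) = Rational(-1, 3)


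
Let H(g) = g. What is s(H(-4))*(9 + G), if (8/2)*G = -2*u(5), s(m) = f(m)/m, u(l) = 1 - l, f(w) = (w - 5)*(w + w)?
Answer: -198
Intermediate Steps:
f(w) = 2*w*(-5 + w) (f(w) = (-5 + w)*(2*w) = 2*w*(-5 + w))
s(m) = -10 + 2*m (s(m) = (2*m*(-5 + m))/m = -10 + 2*m)
G = 2 (G = (-2*(1 - 1*5))/4 = (-2*(1 - 5))/4 = (-2*(-4))/4 = (¼)*8 = 2)
s(H(-4))*(9 + G) = (-10 + 2*(-4))*(9 + 2) = (-10 - 8)*11 = -18*11 = -198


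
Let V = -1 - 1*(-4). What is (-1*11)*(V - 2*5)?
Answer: 77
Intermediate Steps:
V = 3 (V = -1 + 4 = 3)
(-1*11)*(V - 2*5) = (-1*11)*(3 - 2*5) = -11*(3 - 10) = -11*(-7) = 77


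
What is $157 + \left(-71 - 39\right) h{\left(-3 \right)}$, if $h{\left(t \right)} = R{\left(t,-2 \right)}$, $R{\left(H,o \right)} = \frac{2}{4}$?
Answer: $102$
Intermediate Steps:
$R{\left(H,o \right)} = \frac{1}{2}$ ($R{\left(H,o \right)} = 2 \cdot \frac{1}{4} = \frac{1}{2}$)
$h{\left(t \right)} = \frac{1}{2}$
$157 + \left(-71 - 39\right) h{\left(-3 \right)} = 157 + \left(-71 - 39\right) \frac{1}{2} = 157 - 55 = 102$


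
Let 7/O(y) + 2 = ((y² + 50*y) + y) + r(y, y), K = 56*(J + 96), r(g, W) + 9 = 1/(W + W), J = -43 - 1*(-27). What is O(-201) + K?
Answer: 54279131774/12115877 ≈ 4480.0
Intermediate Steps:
J = -16 (J = -43 + 27 = -16)
r(g, W) = -9 + 1/(2*W) (r(g, W) = -9 + 1/(W + W) = -9 + 1/(2*W))
K = 4480 (K = 56*(-16 + 96) = 56*80 = 4480)
O(y) = 7/(-11 + y² + 1/(2*y) + 51*y) (O(y) = 7/(-2 + (((y² + 50*y) + y) + (-9 + 1/(2*y)))) = 7/(-2 + ((y² + 51*y) + (-9 + 1/(2*y)))) = 7/(-2 + (-9 + y² + 1/(2*y) + 51*y)) = 7/(-11 + y² + 1/(2*y) + 51*y))
O(-201) + K = 14*(-201)/(1 + 2*(-201)*(-11 + (-201)² + 51*(-201))) + 4480 = 14*(-201)/(1 + 2*(-201)*(-11 + 40401 - 10251)) + 4480 = 14*(-201)/(1 + 2*(-201)*30139) + 4480 = 14*(-201)/(1 - 12115878) + 4480 = 14*(-201)/(-12115877) + 4480 = 14*(-201)*(-1/12115877) + 4480 = 2814/12115877 + 4480 = 54279131774/12115877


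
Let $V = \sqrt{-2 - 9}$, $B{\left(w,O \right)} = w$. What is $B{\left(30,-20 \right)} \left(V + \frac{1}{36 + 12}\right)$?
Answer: $\frac{5}{8} + 30 i \sqrt{11} \approx 0.625 + 99.499 i$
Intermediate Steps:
$V = i \sqrt{11}$ ($V = \sqrt{-2 - 9} = \sqrt{-11} = i \sqrt{11} \approx 3.3166 i$)
$B{\left(30,-20 \right)} \left(V + \frac{1}{36 + 12}\right) = 30 \left(i \sqrt{11} + \frac{1}{36 + 12}\right) = 30 \left(i \sqrt{11} + \frac{1}{48}\right) = 30 \left(\frac{1}{48} + i \sqrt{11}\right) = \frac{5}{8} + 30 i \sqrt{11}$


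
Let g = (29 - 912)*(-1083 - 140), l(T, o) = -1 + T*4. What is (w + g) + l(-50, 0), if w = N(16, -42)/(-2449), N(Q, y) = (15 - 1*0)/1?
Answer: 2644204877/2449 ≈ 1.0797e+6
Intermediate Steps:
N(Q, y) = 15 (N(Q, y) = (15 + 0)*1 = 15*1 = 15)
l(T, o) = -1 + 4*T
w = -15/2449 (w = 15/(-2449) = 15*(-1/2449) = -15/2449 ≈ -0.0061250)
g = 1079909 (g = -883*(-1223) = 1079909)
(w + g) + l(-50, 0) = (-15/2449 + 1079909) + (-1 + 4*(-50)) = 2644697126/2449 + (-1 - 200) = 2644697126/2449 - 201 = 2644204877/2449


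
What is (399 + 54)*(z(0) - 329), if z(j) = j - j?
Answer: -149037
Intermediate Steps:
z(j) = 0
(399 + 54)*(z(0) - 329) = (399 + 54)*(0 - 329) = 453*(-329) = -149037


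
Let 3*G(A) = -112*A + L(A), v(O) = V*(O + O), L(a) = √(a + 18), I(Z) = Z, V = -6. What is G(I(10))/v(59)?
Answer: 280/531 - √7/1062 ≈ 0.52482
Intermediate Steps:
L(a) = √(18 + a)
v(O) = -12*O (v(O) = -6*(O + O) = -12*O)
G(A) = -112*A/3 + √(18 + A)/3 (G(A) = (-112*A + √(18 + A))/3 = (√(18 + A) - 112*A)/3 = -112*A/3 + √(18 + A)/3)
G(I(10))/v(59) = (-112/3*10 + √(18 + 10)/3)/((-12*59)) = (-1120/3 + √28/3)/(-708) = (-1120/3 + (2*√7)/3)*(-1/708) = (-1120/3 + 2*√7/3)*(-1/708) = 280/531 - √7/1062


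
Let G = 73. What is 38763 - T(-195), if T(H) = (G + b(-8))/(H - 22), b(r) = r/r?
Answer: 8411645/217 ≈ 38763.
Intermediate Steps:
b(r) = 1
T(H) = 74/(-22 + H) (T(H) = (73 + 1)/(H - 22) = 74/(-22 + H))
38763 - T(-195) = 38763 - 74/(-22 - 195) = 38763 - 74/(-217) = 38763 - 74*(-1)/217 = 38763 - 1*(-74/217) = 38763 + 74/217 = 8411645/217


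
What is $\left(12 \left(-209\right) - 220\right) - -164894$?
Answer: $162166$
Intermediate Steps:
$\left(12 \left(-209\right) - 220\right) - -164894 = \left(-2508 - 220\right) + 164894 = -2728 + 164894 = 162166$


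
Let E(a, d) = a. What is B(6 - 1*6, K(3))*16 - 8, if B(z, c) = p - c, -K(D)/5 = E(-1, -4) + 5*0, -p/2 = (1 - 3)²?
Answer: -216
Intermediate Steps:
p = -8 (p = -2*(1 - 3)² = -2*(-2)² = -2*4 = -8)
K(D) = 5 (K(D) = -5*(-1 + 5*0) = -5*(-1 + 0) = -5*(-1) = 5)
B(z, c) = -8 - c
B(6 - 1*6, K(3))*16 - 8 = (-8 - 1*5)*16 - 8 = (-8 - 5)*16 - 8 = -13*16 - 8 = -208 - 8 = -216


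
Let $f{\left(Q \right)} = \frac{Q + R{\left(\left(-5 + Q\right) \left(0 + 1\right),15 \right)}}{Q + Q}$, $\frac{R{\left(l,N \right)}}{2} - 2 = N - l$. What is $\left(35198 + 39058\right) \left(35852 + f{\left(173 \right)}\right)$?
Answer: $\frac{460560327864}{173} \approx 2.6622 \cdot 10^{9}$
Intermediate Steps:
$R{\left(l,N \right)} = 4 - 2 l + 2 N$ ($R{\left(l,N \right)} = 4 + 2 \left(N - l\right) = 4 + \left(- 2 l + 2 N\right) = 4 - 2 l + 2 N$)
$f{\left(Q \right)} = \frac{44 - Q}{2 Q}$ ($f{\left(Q \right)} = \frac{Q + \left(4 - 2 \left(-5 + Q\right) \left(0 + 1\right) + 2 \cdot 15\right)}{Q + Q} = \frac{Q + \left(4 - 2 \left(-5 + Q\right) 1 + 30\right)}{2 Q} = \left(Q + \left(4 - 2 \left(-5 + Q\right) + 30\right)\right) \frac{1}{2 Q} = \left(Q + \left(4 - \left(-10 + 2 Q\right) + 30\right)\right) \frac{1}{2 Q} = \left(Q - \left(-44 + 2 Q\right)\right) \frac{1}{2 Q} = \left(44 - Q\right) \frac{1}{2 Q} = \frac{44 - Q}{2 Q}$)
$\left(35198 + 39058\right) \left(35852 + f{\left(173 \right)}\right) = \left(35198 + 39058\right) \left(35852 + \frac{44 - 173}{2 \cdot 173}\right) = 74256 \left(35852 + \frac{1}{2} \cdot \frac{1}{173} \left(44 - 173\right)\right) = 74256 \left(35852 + \frac{1}{2} \cdot \frac{1}{173} \left(-129\right)\right) = 74256 \left(35852 - \frac{129}{346}\right) = 74256 \cdot \frac{12404663}{346} = \frac{460560327864}{173}$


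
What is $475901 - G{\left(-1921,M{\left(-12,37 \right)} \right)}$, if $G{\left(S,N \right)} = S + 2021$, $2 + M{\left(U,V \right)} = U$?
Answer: $475801$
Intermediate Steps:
$M{\left(U,V \right)} = -2 + U$
$G{\left(S,N \right)} = 2021 + S$
$475901 - G{\left(-1921,M{\left(-12,37 \right)} \right)} = 475901 - \left(2021 - 1921\right) = 475901 - 100 = 475801$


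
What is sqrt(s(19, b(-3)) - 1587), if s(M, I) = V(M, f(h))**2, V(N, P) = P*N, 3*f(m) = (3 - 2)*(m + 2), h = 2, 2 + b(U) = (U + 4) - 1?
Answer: I*sqrt(8507)/3 ≈ 30.744*I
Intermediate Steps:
b(U) = 1 + U (b(U) = -2 + ((U + 4) - 1) = -2 + ((4 + U) - 1) = -2 + (3 + U) = 1 + U)
f(m) = 2/3 + m/3 (f(m) = ((3 - 2)*(m + 2))/3 = (1*(2 + m))/3 = (2 + m)/3 = 2/3 + m/3)
V(N, P) = N*P
s(M, I) = 16*M**2/9 (s(M, I) = (M*(2/3 + (1/3)*2))**2 = (M*(2/3 + 2/3))**2 = (M*(4/3))**2 = (4*M/3)**2 = 16*M**2/9)
sqrt(s(19, b(-3)) - 1587) = sqrt((16/9)*19**2 - 1587) = sqrt((16/9)*361 - 1587) = sqrt(5776/9 - 1587) = sqrt(-8507/9) = I*sqrt(8507)/3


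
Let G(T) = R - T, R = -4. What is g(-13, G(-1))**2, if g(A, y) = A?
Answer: 169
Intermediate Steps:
G(T) = -4 - T
g(-13, G(-1))**2 = (-13)**2 = 169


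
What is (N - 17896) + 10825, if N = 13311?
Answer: 6240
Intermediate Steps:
(N - 17896) + 10825 = (13311 - 17896) + 10825 = -4585 + 10825 = 6240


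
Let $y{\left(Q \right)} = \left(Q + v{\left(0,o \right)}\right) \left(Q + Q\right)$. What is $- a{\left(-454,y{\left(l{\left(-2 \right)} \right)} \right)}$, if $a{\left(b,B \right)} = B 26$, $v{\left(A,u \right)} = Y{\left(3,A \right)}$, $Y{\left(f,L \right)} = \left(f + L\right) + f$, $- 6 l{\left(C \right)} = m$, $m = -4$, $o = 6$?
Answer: $- \frac{2080}{9} \approx -231.11$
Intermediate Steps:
$l{\left(C \right)} = \frac{2}{3}$ ($l{\left(C \right)} = \left(- \frac{1}{6}\right) \left(-4\right) = \frac{2}{3}$)
$Y{\left(f,L \right)} = L + 2 f$ ($Y{\left(f,L \right)} = \left(L + f\right) + f = L + 2 f$)
$v{\left(A,u \right)} = 6 + A$ ($v{\left(A,u \right)} = A + 2 \cdot 3 = A + 6 = 6 + A$)
$y{\left(Q \right)} = 2 Q \left(6 + Q\right)$ ($y{\left(Q \right)} = \left(Q + \left(6 + 0\right)\right) \left(Q + Q\right) = \left(Q + 6\right) 2 Q = \left(6 + Q\right) 2 Q = 2 Q \left(6 + Q\right)$)
$a{\left(b,B \right)} = 26 B$
$- a{\left(-454,y{\left(l{\left(-2 \right)} \right)} \right)} = - 26 \cdot 2 \cdot \frac{2}{3} \left(6 + \frac{2}{3}\right) = - 26 \cdot 2 \cdot \frac{2}{3} \cdot \frac{20}{3} = - \frac{26 \cdot 80}{9} = \left(-1\right) \frac{2080}{9} = - \frac{2080}{9}$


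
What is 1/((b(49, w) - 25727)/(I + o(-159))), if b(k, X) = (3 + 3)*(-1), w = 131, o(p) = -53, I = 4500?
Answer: -4447/25733 ≈ -0.17281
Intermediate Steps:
b(k, X) = -6 (b(k, X) = 6*(-1) = -6)
1/((b(49, w) - 25727)/(I + o(-159))) = 1/((-6 - 25727)/(4500 - 53)) = 1/(-25733/4447) = -4447/25733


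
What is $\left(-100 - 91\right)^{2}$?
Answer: $36481$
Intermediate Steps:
$\left(-100 - 91\right)^{2} = \left(-191\right)^{2} = 36481$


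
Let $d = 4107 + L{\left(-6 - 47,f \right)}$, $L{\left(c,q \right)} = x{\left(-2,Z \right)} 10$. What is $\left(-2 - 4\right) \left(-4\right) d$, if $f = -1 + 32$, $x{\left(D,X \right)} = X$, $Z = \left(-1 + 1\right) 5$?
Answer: $98568$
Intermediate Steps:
$Z = 0$ ($Z = 0 \cdot 5 = 0$)
$f = 31$
$L{\left(c,q \right)} = 0$ ($L{\left(c,q \right)} = 0 \cdot 10 = 0$)
$d = 4107$ ($d = 4107 + 0 = 4107$)
$\left(-2 - 4\right) \left(-4\right) d = \left(-2 - 4\right) \left(-4\right) 4107 = \left(-6\right) \left(-4\right) 4107 = 24 \cdot 4107 = 98568$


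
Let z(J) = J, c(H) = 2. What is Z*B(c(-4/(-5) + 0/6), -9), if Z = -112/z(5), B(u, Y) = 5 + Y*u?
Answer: 1456/5 ≈ 291.20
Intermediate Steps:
Z = -112/5 ≈ -22.400
Z*B(c(-4/(-5) + 0/6), -9) = -112*(5 - 9*2)/5 = -112*(5 - 18)/5 = -112/5*(-13) = 1456/5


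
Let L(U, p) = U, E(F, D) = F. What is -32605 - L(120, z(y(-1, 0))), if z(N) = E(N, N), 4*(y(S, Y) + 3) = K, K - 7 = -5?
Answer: -32725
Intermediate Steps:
K = 2 (K = 7 - 5 = 2)
y(S, Y) = -5/2 (y(S, Y) = -3 + (¼)*2 = -3 + ½ = -5/2)
z(N) = N
-32605 - L(120, z(y(-1, 0))) = -32605 - 1*120 = -32605 - 120 = -32725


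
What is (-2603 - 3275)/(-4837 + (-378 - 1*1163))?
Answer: 2939/3189 ≈ 0.92161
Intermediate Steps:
(-2603 - 3275)/(-4837 + (-378 - 1*1163)) = -5878/(-4837 + (-378 - 1163)) = -5878/(-4837 - 1541) = -5878/(-6378) = -5878*(-1/6378) = 2939/3189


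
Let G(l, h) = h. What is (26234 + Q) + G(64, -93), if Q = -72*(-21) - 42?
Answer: 27611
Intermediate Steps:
Q = 1470 (Q = 1512 - 42 = 1470)
(26234 + Q) + G(64, -93) = (26234 + 1470) - 93 = 27704 - 93 = 27611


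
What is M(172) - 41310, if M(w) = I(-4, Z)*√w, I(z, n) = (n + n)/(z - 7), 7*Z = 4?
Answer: -41310 - 16*√43/77 ≈ -41311.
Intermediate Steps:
Z = 4/7 (Z = (⅐)*4 = 4/7 ≈ 0.57143)
I(z, n) = 2*n/(-7 + z) (I(z, n) = (2*n)/(-7 + z) = 2*n/(-7 + z))
M(w) = -8*√w/77 (M(w) = (2*(4/7)/(-7 - 4))*√w = (2*(4/7)/(-11))*√w = (2*(4/7)*(-1/11))*√w = -8*√w/77)
M(172) - 41310 = -16*√43/77 - 41310 = -41310 - 16*√43/77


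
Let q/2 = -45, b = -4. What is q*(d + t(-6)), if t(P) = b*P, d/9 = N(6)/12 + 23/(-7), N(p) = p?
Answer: 675/7 ≈ 96.429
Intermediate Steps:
q = -90 (q = 2*(-45) = -90)
d = -351/14 (d = 9*(6/12 + 23/(-7)) = 9*(6*(1/12) + 23*(-⅐)) = 9*(½ - 23/7) = 9*(-39/14) = -351/14 ≈ -25.071)
t(P) = -4*P
q*(d + t(-6)) = -90*(-351/14 - 4*(-6)) = -90*(-351/14 + 24) = -90*(-15/14) = 675/7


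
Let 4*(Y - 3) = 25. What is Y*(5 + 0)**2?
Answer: 925/4 ≈ 231.25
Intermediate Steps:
Y = 37/4 (Y = 3 + (1/4)*25 = 3 + 25/4 = 37/4 ≈ 9.2500)
Y*(5 + 0)**2 = 37*(5 + 0)**2/4 = (37/4)*5**2 = (37/4)*25 = 925/4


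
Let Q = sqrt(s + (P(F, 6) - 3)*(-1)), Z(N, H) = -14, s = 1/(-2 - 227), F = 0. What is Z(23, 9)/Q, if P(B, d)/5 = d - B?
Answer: 7*I*sqrt(354034)/1546 ≈ 2.6941*I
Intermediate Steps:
P(B, d) = -5*B + 5*d (P(B, d) = 5*(d - B) = -5*B + 5*d)
s = -1/229 (s = 1/(-229) = -1/229 ≈ -0.0043668)
Q = 2*I*sqrt(354034)/229 (Q = sqrt(-1/229 + ((-5*0 + 5*6) - 3)*(-1)) = sqrt(-1/229 + ((0 + 30) - 3)*(-1)) = sqrt(-1/229 + (30 - 3)*(-1)) = sqrt(-1/229 + 27*(-1)) = sqrt(-1/229 - 27) = sqrt(-6184/229) = 2*I*sqrt(354034)/229 ≈ 5.1966*I)
Z(23, 9)/Q = -14*(-I*sqrt(354034)/3092) = -(-7)*I*sqrt(354034)/1546 = 7*I*sqrt(354034)/1546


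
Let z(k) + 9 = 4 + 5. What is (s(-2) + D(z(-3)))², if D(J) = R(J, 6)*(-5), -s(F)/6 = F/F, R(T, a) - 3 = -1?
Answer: 256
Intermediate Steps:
R(T, a) = 2 (R(T, a) = 3 - 1 = 2)
z(k) = 0 (z(k) = -9 + (4 + 5) = -9 + 9 = 0)
s(F) = -6 (s(F) = -6*F/F = -6*1 = -6)
D(J) = -10 (D(J) = 2*(-5) = -10)
(s(-2) + D(z(-3)))² = (-6 - 10)² = (-16)² = 256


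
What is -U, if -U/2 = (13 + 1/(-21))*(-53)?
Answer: -28832/21 ≈ -1373.0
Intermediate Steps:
U = 28832/21 (U = -2*(13 + 1/(-21))*(-53) = -2*(13 - 1/21)*(-53) = -544*(-53)/21 = -2*(-14416/21) = 28832/21 ≈ 1373.0)
-U = -1*28832/21 = -28832/21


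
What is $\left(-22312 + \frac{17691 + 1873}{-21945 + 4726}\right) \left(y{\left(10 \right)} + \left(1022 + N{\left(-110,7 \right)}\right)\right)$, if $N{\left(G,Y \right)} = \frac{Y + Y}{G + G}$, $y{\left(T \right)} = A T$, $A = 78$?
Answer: $- \frac{51665804154}{1285} \approx -4.0207 \cdot 10^{7}$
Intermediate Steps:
$y{\left(T \right)} = 78 T$
$N{\left(G,Y \right)} = \frac{Y}{G}$ ($N{\left(G,Y \right)} = \frac{2 Y}{2 G} = 2 Y \frac{1}{2 G} = \frac{Y}{G}$)
$\left(-22312 + \frac{17691 + 1873}{-21945 + 4726}\right) \left(y{\left(10 \right)} + \left(1022 + N{\left(-110,7 \right)}\right)\right) = \left(-22312 + \frac{17691 + 1873}{-21945 + 4726}\right) \left(78 \cdot 10 + \left(1022 + \frac{7}{-110}\right)\right) = \left(-22312 + \frac{19564}{-17219}\right) \left(780 + \left(1022 + 7 \left(- \frac{1}{110}\right)\right)\right) = \left(-22312 + 19564 \left(- \frac{1}{17219}\right)\right) \left(780 + \left(1022 - \frac{7}{110}\right)\right) = \left(-22312 - \frac{292}{257}\right) \left(780 + \frac{112413}{110}\right) = \left(- \frac{5734476}{257}\right) \frac{198213}{110} = - \frac{51665804154}{1285}$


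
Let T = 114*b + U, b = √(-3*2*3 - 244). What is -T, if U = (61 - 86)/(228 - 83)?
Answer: 5/29 - 114*I*√262 ≈ 0.17241 - 1845.3*I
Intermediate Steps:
b = I*√262 (b = √(-6*3 - 244) = √(-18 - 244) = √(-262) = I*√262 ≈ 16.186*I)
U = -5/29 (U = -25/145 = -25*1/145 = -5/29 ≈ -0.17241)
T = -5/29 + 114*I*√262 (T = 114*(I*√262) - 5/29 = 114*I*√262 - 5/29 = -5/29 + 114*I*√262 ≈ -0.17241 + 1845.3*I)
-T = -(-5/29 + 114*I*√262) = 5/29 - 114*I*√262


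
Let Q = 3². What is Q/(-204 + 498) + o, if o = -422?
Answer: -41353/98 ≈ -421.97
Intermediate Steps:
Q = 9
Q/(-204 + 498) + o = 9/(-204 + 498) - 422 = 9/294 - 422 = 9*(1/294) - 422 = 3/98 - 422 = -41353/98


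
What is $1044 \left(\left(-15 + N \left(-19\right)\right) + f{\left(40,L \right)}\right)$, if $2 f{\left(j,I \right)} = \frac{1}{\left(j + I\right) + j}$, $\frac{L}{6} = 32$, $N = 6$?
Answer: $- \frac{18315675}{136} \approx -1.3467 \cdot 10^{5}$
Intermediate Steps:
$L = 192$ ($L = 6 \cdot 32 = 192$)
$f{\left(j,I \right)} = \frac{1}{2 \left(I + 2 j\right)}$ ($f{\left(j,I \right)} = \frac{1}{2 \left(\left(j + I\right) + j\right)} = \frac{1}{2 \left(\left(I + j\right) + j\right)} = \frac{1}{2 \left(I + 2 j\right)}$)
$1044 \left(\left(-15 + N \left(-19\right)\right) + f{\left(40,L \right)}\right) = 1044 \left(\left(-15 + 6 \left(-19\right)\right) + \frac{1}{2 \left(192 + 2 \cdot 40\right)}\right) = 1044 \left(\left(-15 - 114\right) + \frac{1}{2 \left(192 + 80\right)}\right) = 1044 \left(-129 + \frac{1}{2 \cdot 272}\right) = 1044 \left(-129 + \frac{1}{2} \cdot \frac{1}{272}\right) = 1044 \left(-129 + \frac{1}{544}\right) = 1044 \left(- \frac{70175}{544}\right) = - \frac{18315675}{136}$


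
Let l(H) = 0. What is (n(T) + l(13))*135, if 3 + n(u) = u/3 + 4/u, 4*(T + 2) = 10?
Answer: 1395/2 ≈ 697.50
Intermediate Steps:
T = ½ (T = -2 + (¼)*10 = -2 + 5/2 = ½ ≈ 0.50000)
n(u) = -3 + 4/u + u/3 (n(u) = -3 + (u/3 + 4/u) = -3 + (4/u + u/3) = -3 + 4/u + u/3)
(n(T) + l(13))*135 = ((-3 + 4/(½) + (⅓)*(½)) + 0)*135 = ((-3 + 4*2 + ⅙) + 0)*135 = ((-3 + 8 + ⅙) + 0)*135 = (31/6 + 0)*135 = (31/6)*135 = 1395/2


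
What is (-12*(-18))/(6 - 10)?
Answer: -54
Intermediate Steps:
(-12*(-18))/(6 - 10) = 216/(-4) = 216*(-¼) = -54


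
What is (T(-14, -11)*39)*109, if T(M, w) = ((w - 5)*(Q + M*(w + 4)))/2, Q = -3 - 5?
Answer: -3060720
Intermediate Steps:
Q = -8
T(M, w) = (-8 + M*(4 + w))*(-5 + w)/2 (T(M, w) = ((w - 5)*(-8 + M*(w + 4)))/2 = ((-5 + w)*(-8 + M*(4 + w)))*(1/2) = ((-8 + M*(4 + w))*(-5 + w))*(1/2) = (-8 + M*(4 + w))*(-5 + w)/2)
(T(-14, -11)*39)*109 = ((20 - 10*(-14) - 4*(-11) + (1/2)*(-14)*(-11)**2 - 1/2*(-14)*(-11))*39)*109 = ((20 + 140 + 44 + (1/2)*(-14)*121 - 77)*39)*109 = ((20 + 140 + 44 - 847 - 77)*39)*109 = -720*39*109 = -28080*109 = -3060720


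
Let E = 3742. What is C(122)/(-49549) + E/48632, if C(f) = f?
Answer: 89739627/1204833484 ≈ 0.074483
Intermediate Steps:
C(122)/(-49549) + E/48632 = 122/(-49549) + 3742/48632 = 122*(-1/49549) + 3742*(1/48632) = -122/49549 + 1871/24316 = 89739627/1204833484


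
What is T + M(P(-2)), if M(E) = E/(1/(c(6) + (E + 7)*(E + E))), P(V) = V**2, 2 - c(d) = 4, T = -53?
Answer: 291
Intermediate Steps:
c(d) = -2 (c(d) = 2 - 1*4 = 2 - 4 = -2)
M(E) = E*(-2 + 2*E*(7 + E)) (M(E) = E/(1/(-2 + (E + 7)*(E + E))) = E/(1/(-2 + (7 + E)*(2*E))) = E/(1/(-2 + 2*E*(7 + E))) = E*(-2 + 2*E*(7 + E)))
T + M(P(-2)) = -53 + 2*(-2)**2*(-1 + ((-2)**2)**2 + 7*(-2)**2) = -53 + 2*4*(-1 + 4**2 + 7*4) = -53 + 2*4*(-1 + 16 + 28) = -53 + 2*4*43 = -53 + 344 = 291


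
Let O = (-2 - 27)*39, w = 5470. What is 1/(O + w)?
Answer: 1/4339 ≈ 0.00023047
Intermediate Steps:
O = -1131 (O = -29*39 = -1131)
1/(O + w) = 1/(-1131 + 5470) = 1/4339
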